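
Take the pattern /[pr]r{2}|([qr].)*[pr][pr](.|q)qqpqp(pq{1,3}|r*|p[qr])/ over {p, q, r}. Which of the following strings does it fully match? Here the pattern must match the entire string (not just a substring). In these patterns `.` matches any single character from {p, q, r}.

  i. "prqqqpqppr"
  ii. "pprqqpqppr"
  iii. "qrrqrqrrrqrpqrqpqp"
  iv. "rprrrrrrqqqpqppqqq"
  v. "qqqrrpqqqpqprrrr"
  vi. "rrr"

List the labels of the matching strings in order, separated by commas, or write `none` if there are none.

i. "prqqqpqppr" → match
ii. "pprqqpqppr" → match
iii → no match
iv → match
v → match
vi. "rrr" → match

i, ii, iv, v, vi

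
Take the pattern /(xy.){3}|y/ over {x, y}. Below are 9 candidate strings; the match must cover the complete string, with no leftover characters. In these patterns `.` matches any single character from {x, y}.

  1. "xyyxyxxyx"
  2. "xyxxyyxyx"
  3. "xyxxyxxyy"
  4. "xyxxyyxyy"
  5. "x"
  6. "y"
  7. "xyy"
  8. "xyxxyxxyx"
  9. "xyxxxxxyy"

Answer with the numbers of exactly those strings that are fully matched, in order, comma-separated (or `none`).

1 → match
2 → match
3 → match
4 → match
5 → no match
6 → match
7 → no match
8 → match
9 → no match

1, 2, 3, 4, 6, 8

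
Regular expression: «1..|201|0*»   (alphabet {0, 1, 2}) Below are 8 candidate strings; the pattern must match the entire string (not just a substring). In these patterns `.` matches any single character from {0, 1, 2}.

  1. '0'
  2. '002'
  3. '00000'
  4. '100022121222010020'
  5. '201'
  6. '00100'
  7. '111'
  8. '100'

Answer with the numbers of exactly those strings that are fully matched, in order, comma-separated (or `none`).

1 → match
2 → no match
3 → match
4 → no match
5 → match
6 → no match
7 → match
8 → match

1, 3, 5, 7, 8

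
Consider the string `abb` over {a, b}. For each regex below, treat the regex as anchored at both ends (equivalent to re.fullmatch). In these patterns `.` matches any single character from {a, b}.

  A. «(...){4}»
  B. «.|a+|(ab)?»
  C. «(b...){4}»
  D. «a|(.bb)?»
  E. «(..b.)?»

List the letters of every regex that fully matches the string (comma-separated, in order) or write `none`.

A → no match
B → no match
C → no match — must start with `b`
D → match
E → no match

D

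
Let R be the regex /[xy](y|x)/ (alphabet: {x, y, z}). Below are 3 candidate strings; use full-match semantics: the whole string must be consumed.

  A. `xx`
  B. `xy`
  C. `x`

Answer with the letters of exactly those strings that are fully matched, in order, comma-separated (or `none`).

A, B

A → match
B → match
C → no match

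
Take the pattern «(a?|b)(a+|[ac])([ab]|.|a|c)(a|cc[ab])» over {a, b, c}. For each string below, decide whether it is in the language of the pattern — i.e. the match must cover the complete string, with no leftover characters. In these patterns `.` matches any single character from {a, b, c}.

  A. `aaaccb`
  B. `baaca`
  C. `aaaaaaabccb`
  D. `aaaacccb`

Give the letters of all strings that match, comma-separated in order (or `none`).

A → match
B → match
C → match
D → match

A, B, C, D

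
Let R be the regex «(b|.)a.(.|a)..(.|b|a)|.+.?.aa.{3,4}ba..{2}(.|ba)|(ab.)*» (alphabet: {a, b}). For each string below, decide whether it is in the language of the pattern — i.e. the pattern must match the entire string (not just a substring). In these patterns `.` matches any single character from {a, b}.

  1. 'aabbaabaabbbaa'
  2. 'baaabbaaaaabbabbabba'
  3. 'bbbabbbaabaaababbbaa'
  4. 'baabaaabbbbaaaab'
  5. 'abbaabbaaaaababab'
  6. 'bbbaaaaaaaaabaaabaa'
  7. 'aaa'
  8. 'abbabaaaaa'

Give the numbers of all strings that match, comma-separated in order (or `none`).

1 → no match
2 → no match
3 → no match
4 → match
5 → no match
6 → no match
7 → no match
8 → no match

4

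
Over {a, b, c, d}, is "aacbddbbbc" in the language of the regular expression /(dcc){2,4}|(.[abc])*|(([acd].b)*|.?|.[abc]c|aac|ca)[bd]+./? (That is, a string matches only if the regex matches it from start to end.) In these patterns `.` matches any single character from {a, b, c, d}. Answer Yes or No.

Yes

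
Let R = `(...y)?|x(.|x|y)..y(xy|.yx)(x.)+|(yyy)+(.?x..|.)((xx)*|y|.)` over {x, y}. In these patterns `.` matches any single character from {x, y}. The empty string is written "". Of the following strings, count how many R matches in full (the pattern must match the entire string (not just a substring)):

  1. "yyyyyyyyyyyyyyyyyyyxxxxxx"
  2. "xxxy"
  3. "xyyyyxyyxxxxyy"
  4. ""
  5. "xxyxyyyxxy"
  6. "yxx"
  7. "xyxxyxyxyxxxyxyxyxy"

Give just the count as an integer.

1 → match
2. "xxxy" → match
3 → no match
4. "" → match
5. "xxyxyyyxxy" → match
6. "yxx" → no match
7 → match
Total matched: 5

5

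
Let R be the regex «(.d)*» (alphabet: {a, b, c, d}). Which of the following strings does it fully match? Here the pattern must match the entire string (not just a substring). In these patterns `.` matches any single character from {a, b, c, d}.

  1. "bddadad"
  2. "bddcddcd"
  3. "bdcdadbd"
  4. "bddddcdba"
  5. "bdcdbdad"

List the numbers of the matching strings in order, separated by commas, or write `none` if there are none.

3, 5

1. "bddadad" → no match
2. "bddcddcd" → no match
3. "bdcdadbd" → match
4. "bddddcdba" → no match
5. "bdcdbdad" → match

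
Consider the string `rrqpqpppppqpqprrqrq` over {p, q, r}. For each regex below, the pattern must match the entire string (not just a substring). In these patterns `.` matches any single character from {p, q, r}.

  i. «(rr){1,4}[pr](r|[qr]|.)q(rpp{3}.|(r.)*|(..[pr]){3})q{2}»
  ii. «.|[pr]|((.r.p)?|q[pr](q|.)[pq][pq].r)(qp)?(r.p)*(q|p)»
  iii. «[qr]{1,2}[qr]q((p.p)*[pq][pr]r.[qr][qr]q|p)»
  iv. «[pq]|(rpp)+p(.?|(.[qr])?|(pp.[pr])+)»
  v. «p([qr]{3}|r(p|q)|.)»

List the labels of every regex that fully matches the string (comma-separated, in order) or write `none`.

i → no match
ii → no match
iii → match
iv → no match
v → no match — must start with `p`

iii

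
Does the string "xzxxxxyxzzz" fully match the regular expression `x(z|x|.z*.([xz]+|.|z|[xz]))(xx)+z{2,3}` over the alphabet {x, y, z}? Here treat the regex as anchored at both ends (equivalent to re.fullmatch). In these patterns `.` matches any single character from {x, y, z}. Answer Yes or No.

No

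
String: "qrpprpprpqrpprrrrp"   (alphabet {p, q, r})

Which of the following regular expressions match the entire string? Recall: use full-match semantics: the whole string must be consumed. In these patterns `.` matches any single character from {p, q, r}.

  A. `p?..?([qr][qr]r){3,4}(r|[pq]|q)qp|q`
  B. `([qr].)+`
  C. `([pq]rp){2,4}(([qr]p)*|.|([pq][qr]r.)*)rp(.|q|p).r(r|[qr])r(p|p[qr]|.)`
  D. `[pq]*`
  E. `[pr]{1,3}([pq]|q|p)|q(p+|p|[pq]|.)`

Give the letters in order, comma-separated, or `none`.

A → no match
B → no match
C → match
D → no match
E → no match

C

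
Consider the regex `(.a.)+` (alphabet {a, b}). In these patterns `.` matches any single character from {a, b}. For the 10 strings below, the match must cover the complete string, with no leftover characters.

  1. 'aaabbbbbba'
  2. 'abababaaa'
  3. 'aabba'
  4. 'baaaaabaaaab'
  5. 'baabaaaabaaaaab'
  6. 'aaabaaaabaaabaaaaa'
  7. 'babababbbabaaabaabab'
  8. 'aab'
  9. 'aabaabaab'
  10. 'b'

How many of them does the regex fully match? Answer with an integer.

5

1. 'aaabbbbbba' → no match
2. 'abababaaa' → no match
3. 'aabba' → no match
4. 'baaaaabaaaab' → match
5 → match
6 → match
7 → no match
8. 'aab' → match
9. 'aabaabaab' → match
10. 'b' → no match
Total matched: 5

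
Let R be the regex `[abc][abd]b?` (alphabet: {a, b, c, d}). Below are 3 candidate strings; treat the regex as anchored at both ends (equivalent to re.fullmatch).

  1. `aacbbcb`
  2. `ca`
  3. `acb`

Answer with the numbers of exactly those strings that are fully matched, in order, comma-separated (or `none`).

2

1 → no match
2 → match
3 → no match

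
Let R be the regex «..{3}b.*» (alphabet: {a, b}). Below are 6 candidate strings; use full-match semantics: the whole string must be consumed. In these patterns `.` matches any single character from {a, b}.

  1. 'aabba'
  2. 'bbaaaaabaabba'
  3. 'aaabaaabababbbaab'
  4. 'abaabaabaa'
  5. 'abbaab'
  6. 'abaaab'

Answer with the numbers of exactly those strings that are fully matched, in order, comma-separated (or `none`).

4

1 → no match
2 → no match
3 → no match
4 → match
5 → no match
6 → no match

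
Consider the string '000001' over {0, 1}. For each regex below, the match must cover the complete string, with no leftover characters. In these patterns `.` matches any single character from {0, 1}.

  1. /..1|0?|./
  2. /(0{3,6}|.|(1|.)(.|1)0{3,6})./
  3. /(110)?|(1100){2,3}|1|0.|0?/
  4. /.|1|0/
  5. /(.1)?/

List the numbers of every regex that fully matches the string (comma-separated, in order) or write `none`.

2

1 → no match
2 → match
3 → no match
4 → no match
5 → no match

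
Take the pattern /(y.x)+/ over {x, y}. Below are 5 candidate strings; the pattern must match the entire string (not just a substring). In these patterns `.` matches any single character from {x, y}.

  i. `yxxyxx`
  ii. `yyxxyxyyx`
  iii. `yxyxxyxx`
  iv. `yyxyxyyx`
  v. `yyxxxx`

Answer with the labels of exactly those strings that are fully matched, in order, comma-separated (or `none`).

i

i → match
ii → no match
iii → no match
iv → no match
v → no match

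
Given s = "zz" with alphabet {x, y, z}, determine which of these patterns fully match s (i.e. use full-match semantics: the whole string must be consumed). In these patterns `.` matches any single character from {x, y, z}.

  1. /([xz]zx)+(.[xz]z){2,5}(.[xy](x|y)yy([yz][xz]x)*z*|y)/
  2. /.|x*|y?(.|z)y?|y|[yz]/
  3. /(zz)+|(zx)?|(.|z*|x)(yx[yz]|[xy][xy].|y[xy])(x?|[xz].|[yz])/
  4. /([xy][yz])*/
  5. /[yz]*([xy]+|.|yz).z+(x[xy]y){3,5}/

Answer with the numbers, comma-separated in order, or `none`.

1 → no match
2 → no match
3 → match
4 → no match
5 → no match — must end with "y"

3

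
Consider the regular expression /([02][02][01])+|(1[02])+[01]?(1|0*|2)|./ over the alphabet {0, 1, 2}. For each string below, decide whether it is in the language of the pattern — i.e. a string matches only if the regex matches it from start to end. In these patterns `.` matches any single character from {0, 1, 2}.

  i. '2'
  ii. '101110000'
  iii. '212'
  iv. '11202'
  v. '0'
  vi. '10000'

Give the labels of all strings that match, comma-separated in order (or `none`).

i → match
ii → no match
iii → no match
iv → no match
v → match
vi → match

i, v, vi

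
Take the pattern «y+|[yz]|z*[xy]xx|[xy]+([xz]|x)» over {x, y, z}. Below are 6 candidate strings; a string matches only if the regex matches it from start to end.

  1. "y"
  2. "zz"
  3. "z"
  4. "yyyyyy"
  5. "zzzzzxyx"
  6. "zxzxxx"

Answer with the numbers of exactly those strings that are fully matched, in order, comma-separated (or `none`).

1. "y" → match
2. "zz" → no match
3. "z" → match
4. "yyyyyy" → match
5. "zzzzzxyx" → no match
6. "zxzxxx" → no match

1, 3, 4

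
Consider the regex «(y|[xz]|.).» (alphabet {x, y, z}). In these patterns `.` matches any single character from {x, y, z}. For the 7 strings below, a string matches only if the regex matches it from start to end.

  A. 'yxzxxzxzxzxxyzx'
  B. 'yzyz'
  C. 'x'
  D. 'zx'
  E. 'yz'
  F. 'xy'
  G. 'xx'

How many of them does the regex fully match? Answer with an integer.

A → no match
B → no match
C → no match
D → match
E → match
F → match
G → match
Total matched: 4

4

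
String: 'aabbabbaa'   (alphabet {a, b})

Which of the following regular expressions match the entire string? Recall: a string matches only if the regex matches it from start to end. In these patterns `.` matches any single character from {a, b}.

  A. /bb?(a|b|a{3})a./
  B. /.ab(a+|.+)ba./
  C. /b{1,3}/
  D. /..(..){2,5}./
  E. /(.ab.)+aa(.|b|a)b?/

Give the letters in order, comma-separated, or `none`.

A → no match — must start with 'b'
B → match
C → no match — must start with 'b'
D → match
E → no match

B, D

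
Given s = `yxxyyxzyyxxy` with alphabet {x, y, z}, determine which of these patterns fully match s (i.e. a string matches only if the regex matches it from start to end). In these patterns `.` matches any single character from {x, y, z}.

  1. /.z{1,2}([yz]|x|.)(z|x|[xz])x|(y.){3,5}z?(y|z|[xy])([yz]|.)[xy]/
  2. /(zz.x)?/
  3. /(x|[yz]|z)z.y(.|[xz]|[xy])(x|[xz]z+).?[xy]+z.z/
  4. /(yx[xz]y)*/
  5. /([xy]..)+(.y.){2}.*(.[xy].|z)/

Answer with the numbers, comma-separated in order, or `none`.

1 → no match
2 → no match
3 → no match — must end with `z`
4 → match
5 → match

4, 5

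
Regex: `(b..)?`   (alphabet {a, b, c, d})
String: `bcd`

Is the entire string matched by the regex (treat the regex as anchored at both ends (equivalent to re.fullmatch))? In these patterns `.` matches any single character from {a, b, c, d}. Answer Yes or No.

Yes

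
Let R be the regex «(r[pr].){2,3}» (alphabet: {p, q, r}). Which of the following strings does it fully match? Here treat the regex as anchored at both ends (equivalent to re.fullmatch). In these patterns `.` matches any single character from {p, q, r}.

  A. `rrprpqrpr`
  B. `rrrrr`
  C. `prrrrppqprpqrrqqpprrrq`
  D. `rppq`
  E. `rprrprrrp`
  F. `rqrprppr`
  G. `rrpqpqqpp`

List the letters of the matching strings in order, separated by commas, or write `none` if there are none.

A → match
B → no match
C → no match — must start with `r`
D → no match
E → match
F → no match
G → no match

A, E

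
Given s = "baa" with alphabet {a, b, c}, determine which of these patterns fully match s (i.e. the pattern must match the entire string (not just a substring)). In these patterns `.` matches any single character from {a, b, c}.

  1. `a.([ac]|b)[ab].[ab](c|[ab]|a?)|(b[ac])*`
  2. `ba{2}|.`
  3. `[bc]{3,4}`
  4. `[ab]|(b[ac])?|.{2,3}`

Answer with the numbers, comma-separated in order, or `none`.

1 → no match
2 → match
3 → no match
4 → match

2, 4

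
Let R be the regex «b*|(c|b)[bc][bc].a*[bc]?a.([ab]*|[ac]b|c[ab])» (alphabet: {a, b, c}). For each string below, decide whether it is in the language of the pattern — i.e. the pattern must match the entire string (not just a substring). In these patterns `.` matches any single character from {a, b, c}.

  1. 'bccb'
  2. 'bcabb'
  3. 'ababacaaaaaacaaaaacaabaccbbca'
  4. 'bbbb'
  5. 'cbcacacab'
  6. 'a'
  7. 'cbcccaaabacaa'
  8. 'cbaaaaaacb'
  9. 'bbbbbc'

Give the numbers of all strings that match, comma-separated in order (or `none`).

1 → no match
2 → no match
3 → no match
4 → match
5 → match
6 → no match
7 → no match
8 → no match
9 → no match

4, 5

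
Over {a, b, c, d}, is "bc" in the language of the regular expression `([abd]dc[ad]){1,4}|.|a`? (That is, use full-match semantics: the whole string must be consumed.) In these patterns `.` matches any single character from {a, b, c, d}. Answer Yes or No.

No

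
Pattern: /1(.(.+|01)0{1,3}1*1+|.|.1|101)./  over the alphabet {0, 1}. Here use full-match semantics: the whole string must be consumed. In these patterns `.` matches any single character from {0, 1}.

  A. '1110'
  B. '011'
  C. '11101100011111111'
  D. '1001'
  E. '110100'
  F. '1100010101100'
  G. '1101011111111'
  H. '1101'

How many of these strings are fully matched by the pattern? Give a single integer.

3

A → match
B → no match — must start with '1'
C → match
D → no match
E → no match
F → no match
G → match
H → no match
Total matched: 3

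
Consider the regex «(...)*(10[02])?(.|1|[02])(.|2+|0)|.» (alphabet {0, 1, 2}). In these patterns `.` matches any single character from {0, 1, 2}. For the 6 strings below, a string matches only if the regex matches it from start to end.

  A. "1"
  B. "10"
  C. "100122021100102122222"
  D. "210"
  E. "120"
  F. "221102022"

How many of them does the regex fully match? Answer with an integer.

4

A. "1" → match
B. "10" → match
C → match
D. "210" → no match
E. "120" → no match
F. "221102022" → match
Total matched: 4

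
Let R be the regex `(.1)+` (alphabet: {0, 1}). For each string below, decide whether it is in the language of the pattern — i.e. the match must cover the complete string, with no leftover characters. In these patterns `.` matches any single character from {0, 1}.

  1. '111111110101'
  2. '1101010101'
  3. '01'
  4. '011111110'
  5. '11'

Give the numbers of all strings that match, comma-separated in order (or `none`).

1 → match
2 → match
3 → match
4 → no match — must end with '1'
5 → match

1, 2, 3, 5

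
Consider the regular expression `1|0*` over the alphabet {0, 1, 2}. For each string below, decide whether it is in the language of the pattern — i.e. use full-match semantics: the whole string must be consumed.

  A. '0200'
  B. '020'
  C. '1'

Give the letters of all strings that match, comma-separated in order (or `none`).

A → no match
B → no match
C → match

C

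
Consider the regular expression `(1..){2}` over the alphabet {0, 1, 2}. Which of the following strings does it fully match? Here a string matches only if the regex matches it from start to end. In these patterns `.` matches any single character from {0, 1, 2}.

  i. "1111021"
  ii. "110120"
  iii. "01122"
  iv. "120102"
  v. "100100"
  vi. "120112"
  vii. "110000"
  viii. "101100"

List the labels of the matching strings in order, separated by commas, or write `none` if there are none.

i → no match
ii → match
iii → no match — must start with "1"
iv → match
v → match
vi → match
vii → no match
viii → match

ii, iv, v, vi, viii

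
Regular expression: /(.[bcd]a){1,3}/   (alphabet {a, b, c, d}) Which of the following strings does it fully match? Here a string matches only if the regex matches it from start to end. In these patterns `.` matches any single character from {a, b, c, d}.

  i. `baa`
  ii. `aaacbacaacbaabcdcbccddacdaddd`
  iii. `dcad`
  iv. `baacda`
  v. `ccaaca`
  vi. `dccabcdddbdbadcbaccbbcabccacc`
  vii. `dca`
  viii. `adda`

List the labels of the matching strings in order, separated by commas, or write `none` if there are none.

i → no match
ii → no match — must end with `a`
iii → no match — must end with `a`
iv → no match
v → match
vi → no match — must end with `a`
vii → match
viii → no match

v, vii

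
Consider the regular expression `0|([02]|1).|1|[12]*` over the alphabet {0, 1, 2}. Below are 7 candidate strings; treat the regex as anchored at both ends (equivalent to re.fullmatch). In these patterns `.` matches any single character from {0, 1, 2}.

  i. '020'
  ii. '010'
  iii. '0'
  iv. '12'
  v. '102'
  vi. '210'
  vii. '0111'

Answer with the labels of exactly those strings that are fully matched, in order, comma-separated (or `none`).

i. '020' → no match
ii. '010' → no match
iii. '0' → match
iv. '12' → match
v. '102' → no match
vi. '210' → no match
vii. '0111' → no match

iii, iv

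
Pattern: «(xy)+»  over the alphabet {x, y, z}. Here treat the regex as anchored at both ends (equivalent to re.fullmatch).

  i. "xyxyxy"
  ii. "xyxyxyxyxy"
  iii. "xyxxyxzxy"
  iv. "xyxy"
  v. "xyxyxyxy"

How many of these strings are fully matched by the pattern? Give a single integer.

4

i → match
ii → match
iii → no match
iv → match
v → match
Total matched: 4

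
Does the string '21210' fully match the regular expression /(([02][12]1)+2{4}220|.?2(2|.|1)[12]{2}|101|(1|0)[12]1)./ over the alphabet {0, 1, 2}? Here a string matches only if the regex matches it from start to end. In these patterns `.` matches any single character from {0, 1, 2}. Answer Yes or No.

Yes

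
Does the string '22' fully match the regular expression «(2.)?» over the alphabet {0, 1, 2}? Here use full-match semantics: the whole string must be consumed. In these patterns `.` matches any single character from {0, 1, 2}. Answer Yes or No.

Yes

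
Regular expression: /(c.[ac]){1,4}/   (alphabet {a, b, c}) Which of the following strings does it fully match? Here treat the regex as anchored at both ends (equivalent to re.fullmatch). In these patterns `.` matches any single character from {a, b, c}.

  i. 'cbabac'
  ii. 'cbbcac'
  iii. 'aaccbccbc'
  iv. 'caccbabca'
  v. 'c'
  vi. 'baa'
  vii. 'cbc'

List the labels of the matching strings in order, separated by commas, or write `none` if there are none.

vii

i → no match
ii → no match
iii → no match — must start with 'c'
iv → no match
v → no match
vi → no match — must start with 'c'
vii → match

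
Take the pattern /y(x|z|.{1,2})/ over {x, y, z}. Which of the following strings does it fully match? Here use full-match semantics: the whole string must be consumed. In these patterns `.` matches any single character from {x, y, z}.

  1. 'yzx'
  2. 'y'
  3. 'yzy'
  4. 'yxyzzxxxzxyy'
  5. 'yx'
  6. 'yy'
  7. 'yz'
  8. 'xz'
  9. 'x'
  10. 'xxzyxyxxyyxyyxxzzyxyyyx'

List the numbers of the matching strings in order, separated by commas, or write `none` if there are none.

1 → match
2 → no match
3 → match
4 → no match
5 → match
6 → match
7 → match
8 → no match — must start with 'y'
9 → no match — must start with 'y'
10 → no match — must start with 'y'

1, 3, 5, 6, 7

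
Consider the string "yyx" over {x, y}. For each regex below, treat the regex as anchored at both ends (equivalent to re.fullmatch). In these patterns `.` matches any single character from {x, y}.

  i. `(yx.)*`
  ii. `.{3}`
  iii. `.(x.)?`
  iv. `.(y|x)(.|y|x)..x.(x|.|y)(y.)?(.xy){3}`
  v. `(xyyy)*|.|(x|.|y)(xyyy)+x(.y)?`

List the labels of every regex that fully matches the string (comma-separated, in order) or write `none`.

i → no match
ii → match
iii → no match
iv → no match — must end with "xy"
v → no match

ii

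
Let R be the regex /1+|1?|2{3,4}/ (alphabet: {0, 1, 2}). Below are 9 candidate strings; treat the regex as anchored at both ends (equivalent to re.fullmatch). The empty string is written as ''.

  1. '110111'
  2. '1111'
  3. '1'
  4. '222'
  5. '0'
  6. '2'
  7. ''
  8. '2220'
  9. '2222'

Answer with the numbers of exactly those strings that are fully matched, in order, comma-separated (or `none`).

2, 3, 4, 7, 9

1. '110111' → no match
2. '1111' → match
3. '1' → match
4. '222' → match
5. '0' → no match
6. '2' → no match
7. '' → match
8. '2220' → no match
9. '2222' → match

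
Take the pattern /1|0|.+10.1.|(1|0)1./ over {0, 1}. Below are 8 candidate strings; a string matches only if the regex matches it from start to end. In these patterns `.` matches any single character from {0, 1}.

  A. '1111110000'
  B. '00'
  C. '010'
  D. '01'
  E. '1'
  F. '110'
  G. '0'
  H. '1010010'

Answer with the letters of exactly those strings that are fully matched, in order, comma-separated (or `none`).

A. '1111110000' → no match
B. '00' → no match
C. '010' → match
D. '01' → no match
E. '1' → match
F. '110' → match
G. '0' → match
H. '1010010' → match

C, E, F, G, H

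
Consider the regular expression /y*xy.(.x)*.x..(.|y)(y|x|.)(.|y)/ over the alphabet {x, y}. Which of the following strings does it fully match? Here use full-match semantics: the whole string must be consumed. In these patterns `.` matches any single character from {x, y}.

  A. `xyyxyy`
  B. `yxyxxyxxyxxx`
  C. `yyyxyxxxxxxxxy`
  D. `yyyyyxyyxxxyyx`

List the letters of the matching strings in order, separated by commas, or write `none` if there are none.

none

A → no match
B → no match
C → no match
D → no match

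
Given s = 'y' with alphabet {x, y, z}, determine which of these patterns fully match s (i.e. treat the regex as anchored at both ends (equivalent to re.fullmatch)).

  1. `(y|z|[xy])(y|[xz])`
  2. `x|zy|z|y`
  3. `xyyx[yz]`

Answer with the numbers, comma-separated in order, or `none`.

2

1 → no match
2 → match
3 → no match — must start with 'xyyx'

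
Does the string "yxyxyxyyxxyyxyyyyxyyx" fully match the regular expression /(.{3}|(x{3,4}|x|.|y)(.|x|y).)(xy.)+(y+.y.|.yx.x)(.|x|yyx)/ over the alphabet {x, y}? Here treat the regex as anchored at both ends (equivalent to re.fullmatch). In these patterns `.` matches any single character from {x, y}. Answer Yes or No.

No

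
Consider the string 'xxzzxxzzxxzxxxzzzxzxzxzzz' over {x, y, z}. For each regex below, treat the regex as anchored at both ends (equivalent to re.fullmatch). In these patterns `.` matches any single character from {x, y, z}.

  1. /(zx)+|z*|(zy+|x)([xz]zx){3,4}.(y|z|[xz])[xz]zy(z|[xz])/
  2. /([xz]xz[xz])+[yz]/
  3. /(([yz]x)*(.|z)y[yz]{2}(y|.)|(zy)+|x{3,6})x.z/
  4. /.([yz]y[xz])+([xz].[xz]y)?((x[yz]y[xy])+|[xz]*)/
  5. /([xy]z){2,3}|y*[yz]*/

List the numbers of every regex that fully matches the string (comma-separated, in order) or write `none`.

1 → no match
2 → match
3 → no match
4 → no match
5 → no match

2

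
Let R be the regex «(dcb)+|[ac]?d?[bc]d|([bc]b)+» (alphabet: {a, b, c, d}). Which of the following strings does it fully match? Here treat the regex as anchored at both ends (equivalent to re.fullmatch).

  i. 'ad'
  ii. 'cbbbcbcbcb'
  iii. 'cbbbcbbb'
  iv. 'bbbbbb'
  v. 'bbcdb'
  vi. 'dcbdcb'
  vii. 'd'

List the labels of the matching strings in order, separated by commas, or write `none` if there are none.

ii, iii, iv, vi

i → no match
ii → match
iii → match
iv → match
v → no match
vi → match
vii → no match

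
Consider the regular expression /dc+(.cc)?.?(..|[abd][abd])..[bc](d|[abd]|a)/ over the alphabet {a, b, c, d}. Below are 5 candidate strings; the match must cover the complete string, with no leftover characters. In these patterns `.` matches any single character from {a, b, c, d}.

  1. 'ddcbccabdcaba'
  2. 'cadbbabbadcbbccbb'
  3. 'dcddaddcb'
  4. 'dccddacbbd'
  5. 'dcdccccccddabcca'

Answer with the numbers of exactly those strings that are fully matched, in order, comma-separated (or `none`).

1 → no match — must start with 'dc'
2 → no match — must start with 'dc'
3 → match
4 → match
5 → no match

3, 4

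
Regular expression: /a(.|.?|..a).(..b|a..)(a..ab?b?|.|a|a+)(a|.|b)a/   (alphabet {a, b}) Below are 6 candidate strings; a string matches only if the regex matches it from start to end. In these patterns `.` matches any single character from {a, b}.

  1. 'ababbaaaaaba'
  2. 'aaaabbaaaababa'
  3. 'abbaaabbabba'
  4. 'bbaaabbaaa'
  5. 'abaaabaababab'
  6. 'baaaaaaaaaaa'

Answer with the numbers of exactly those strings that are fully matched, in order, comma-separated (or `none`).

1 → match
2 → no match
3 → no match
4 → no match — must start with 'a'
5 → no match — must end with 'a'
6 → no match — must start with 'a'

1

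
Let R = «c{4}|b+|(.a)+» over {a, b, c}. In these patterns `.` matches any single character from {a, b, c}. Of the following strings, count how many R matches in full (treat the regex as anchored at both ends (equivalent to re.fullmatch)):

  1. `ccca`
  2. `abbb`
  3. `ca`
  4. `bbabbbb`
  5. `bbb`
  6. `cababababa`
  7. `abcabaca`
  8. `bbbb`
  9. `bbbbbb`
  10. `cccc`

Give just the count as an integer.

1. `ccca` → no match
2. `abbb` → no match
3. `ca` → match
4. `bbabbbb` → no match
5. `bbb` → match
6. `cababababa` → match
7. `abcabaca` → no match
8. `bbbb` → match
9. `bbbbbb` → match
10. `cccc` → match
Total matched: 6

6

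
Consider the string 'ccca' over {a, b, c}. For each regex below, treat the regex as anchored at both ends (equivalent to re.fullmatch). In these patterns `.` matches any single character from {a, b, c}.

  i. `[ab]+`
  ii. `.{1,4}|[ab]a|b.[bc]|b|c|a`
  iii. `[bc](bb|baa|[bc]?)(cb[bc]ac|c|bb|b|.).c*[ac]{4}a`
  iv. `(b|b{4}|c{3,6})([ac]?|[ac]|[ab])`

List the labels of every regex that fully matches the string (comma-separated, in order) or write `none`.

ii, iv

i → no match
ii → match
iii → no match
iv → match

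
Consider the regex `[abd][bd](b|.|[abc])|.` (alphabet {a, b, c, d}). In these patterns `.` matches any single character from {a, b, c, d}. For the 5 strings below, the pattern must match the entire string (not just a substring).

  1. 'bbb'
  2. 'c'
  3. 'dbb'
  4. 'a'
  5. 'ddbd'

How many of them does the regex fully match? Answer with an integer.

1 → match
2 → match
3 → match
4 → match
5 → no match
Total matched: 4

4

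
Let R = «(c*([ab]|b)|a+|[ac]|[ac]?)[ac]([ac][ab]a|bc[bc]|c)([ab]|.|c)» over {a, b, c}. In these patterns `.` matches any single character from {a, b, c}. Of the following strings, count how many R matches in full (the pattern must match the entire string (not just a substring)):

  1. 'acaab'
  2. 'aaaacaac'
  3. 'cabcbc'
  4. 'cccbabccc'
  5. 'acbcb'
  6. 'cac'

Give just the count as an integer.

1 → match
2 → match
3 → match
4 → match
5 → no match
6 → no match
Total matched: 4

4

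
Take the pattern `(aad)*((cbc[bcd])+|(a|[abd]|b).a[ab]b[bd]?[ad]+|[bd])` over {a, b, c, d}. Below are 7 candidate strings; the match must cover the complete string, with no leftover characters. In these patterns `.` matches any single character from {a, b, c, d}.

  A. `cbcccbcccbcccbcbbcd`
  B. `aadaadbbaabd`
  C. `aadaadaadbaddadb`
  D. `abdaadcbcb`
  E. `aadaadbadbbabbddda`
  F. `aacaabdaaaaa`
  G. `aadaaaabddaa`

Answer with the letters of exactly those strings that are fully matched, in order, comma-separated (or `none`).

B, G

A → no match
B → match
C → no match
D → no match
E → no match
F → no match
G → match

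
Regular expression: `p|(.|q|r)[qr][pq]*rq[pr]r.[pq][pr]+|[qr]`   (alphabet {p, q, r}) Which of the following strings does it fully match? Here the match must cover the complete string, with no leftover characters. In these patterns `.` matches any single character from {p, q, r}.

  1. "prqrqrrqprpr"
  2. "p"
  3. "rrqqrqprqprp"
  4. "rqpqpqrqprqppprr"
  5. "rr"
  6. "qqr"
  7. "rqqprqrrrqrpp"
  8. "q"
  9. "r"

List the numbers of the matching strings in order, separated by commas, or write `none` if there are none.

1 → match
2 → match
3 → match
4 → match
5 → no match
6 → no match
7 → match
8 → match
9 → match

1, 2, 3, 4, 7, 8, 9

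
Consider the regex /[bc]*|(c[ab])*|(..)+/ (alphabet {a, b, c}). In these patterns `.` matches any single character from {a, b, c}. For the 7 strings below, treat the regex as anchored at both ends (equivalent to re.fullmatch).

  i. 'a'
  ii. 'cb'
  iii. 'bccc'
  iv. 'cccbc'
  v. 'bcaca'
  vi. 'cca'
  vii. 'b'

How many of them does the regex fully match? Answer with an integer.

i. 'a' → no match
ii. 'cb' → match
iii. 'bccc' → match
iv. 'cccbc' → match
v. 'bcaca' → no match
vi. 'cca' → no match
vii. 'b' → match
Total matched: 4

4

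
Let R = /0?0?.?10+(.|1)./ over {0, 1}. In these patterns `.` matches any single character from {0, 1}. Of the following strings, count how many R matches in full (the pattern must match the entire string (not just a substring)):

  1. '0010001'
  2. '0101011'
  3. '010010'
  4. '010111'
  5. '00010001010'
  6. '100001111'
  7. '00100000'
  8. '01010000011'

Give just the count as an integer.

3

1. '0010001' → match
2. '0101011' → no match
3. '010010' → match
4. '010111' → no match
5. '00010001010' → no match
6. '100001111' → no match
7. '00100000' → match
8. '01010000011' → no match
Total matched: 3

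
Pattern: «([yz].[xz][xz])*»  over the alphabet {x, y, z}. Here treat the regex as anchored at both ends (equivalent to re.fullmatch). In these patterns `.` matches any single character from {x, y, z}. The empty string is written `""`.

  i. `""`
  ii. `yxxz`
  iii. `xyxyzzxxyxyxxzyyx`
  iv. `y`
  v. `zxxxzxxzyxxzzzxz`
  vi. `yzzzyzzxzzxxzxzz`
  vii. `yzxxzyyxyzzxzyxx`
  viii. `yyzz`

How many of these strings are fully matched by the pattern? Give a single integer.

5

i → match
ii → match
iii → no match
iv → no match
v → match
vi → match
vii → no match
viii → match
Total matched: 5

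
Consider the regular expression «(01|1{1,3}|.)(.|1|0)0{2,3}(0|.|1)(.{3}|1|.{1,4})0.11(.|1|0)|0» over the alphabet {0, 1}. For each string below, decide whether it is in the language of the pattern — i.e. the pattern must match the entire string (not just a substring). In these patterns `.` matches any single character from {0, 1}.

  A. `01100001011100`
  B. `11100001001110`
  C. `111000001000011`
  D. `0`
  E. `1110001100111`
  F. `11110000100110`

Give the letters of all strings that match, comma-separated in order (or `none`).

B, D, E, F

A → no match
B → match
C → no match
D. `0` → match
E → match
F → match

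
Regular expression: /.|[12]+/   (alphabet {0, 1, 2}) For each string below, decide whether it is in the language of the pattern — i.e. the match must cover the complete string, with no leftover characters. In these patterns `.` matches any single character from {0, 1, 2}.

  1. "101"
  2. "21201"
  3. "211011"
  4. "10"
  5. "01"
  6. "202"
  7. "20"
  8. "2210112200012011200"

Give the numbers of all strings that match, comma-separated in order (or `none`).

1. "101" → no match
2. "21201" → no match
3. "211011" → no match
4. "10" → no match
5. "01" → no match
6. "202" → no match
7. "20" → no match
8 → no match

none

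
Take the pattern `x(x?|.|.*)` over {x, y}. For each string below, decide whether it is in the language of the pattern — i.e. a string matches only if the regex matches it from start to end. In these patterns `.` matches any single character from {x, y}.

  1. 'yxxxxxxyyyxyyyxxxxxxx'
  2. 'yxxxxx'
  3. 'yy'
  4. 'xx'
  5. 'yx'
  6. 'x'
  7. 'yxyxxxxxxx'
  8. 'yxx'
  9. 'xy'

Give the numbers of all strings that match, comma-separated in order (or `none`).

4, 6, 9

1 → no match — must start with 'x'
2 → no match — must start with 'x'
3 → no match — must start with 'x'
4 → match
5 → no match — must start with 'x'
6 → match
7 → no match — must start with 'x'
8 → no match — must start with 'x'
9 → match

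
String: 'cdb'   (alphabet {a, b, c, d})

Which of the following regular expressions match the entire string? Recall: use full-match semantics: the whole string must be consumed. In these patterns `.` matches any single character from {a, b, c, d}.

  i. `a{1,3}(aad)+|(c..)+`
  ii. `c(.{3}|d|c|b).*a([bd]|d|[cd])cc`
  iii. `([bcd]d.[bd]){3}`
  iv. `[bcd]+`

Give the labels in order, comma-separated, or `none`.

i → match
ii → no match — must end with 'cc'
iii → no match
iv → match

i, iv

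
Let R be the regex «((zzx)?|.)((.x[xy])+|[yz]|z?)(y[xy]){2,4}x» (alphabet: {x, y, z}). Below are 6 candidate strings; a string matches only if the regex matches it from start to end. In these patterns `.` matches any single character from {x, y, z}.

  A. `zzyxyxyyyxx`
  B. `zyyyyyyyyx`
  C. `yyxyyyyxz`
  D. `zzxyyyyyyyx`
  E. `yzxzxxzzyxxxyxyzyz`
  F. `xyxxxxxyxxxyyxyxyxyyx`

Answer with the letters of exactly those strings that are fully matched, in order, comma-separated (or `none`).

A, B, D

A → match
B → match
C → no match — must end with `x`
D → match
E → no match — must end with `x`
F → no match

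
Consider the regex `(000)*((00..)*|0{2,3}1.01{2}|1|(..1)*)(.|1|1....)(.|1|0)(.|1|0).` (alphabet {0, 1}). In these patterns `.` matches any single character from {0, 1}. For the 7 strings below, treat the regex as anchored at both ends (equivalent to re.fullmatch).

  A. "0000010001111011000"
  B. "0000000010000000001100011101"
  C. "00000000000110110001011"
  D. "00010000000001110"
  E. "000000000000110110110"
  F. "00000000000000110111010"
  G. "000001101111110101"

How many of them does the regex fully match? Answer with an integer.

A → match
B → no match
C → match
D → no match
E → match
F → match
G → match
Total matched: 5

5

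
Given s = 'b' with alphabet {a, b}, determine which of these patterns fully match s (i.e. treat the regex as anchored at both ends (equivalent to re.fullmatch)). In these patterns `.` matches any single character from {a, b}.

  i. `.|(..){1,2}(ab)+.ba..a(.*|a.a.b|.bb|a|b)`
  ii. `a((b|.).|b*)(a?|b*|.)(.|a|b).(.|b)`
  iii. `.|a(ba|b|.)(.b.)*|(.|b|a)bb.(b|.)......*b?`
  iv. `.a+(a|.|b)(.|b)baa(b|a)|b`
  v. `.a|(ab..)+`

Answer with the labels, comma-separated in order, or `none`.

i, iii, iv

i → match
ii → no match — must start with 'a'
iii → match
iv → match
v → no match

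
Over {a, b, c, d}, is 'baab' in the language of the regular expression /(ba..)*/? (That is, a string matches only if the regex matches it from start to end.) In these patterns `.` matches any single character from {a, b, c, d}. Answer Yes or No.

Yes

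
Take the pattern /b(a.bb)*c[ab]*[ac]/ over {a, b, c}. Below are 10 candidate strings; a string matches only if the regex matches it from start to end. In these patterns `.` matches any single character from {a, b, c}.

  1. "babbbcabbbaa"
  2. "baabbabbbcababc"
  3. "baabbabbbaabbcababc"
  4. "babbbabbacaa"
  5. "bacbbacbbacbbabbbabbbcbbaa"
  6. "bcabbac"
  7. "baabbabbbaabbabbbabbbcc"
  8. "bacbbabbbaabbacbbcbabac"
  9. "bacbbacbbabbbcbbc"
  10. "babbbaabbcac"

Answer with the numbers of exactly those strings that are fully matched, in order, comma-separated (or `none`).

1, 2, 3, 5, 6, 7, 8, 9, 10

1 → match
2 → match
3 → match
4 → no match
5 → match
6 → match
7 → match
8 → match
9 → match
10 → match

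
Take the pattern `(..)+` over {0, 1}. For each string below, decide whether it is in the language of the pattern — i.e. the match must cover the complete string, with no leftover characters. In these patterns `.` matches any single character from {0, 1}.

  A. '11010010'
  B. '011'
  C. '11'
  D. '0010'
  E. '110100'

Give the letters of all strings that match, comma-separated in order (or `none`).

A, C, D, E

A → match
B → no match
C → match
D → match
E → match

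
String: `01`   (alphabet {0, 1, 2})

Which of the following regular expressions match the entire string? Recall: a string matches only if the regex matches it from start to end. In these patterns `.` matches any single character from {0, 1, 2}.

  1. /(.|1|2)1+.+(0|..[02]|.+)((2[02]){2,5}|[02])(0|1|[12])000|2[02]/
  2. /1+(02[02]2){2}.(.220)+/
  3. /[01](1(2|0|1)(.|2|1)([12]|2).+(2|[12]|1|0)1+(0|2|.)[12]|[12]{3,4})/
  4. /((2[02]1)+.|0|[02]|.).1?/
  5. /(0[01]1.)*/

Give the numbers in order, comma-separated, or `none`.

4

1 → no match
2 → no match — must start with `1`
3 → no match
4 → match
5 → no match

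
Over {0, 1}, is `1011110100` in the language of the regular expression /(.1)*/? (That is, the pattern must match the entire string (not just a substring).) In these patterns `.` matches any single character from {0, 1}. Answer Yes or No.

No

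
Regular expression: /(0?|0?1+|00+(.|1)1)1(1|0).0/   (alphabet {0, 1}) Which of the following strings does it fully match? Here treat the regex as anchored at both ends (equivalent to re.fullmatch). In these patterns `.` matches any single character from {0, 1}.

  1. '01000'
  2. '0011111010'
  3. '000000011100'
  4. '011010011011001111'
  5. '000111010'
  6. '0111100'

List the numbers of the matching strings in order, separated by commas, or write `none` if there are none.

1, 3, 5, 6

1 → match
2 → no match
3 → match
4 → no match — must end with '0'
5 → match
6 → match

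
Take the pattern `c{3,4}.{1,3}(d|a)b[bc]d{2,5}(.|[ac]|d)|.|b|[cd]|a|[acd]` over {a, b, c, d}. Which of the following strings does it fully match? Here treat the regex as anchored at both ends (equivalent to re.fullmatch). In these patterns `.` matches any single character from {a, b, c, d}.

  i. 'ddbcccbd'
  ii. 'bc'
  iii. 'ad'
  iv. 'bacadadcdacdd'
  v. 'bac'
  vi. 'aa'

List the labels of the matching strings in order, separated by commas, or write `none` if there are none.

i → no match
ii → no match
iii → no match
iv → no match
v → no match
vi → no match

none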